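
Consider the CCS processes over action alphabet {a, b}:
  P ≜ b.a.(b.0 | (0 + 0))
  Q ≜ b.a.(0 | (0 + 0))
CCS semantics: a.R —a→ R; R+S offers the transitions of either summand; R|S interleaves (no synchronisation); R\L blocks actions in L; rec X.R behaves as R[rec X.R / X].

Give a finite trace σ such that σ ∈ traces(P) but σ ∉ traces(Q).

P's transition system — 4 states:
  m0 = b.a.(b.0 | (0 + 0)) ⊢ ··b··> m1
  m1 = a.(b.0 | (0 + 0)) ⊢ ··a··> m2
  m2 = b.0 | (0 + 0) ⊢ ··b··> m3
  m3 = 0 | (0 + 0) ⊢ ∅
Q's transition system — 3 states:
  n0 = b.a.(0 | (0 + 0)) ⊢ ··b··> n1
  n1 = a.(0 | (0 + 0)) ⊢ ··a··> n2
  n2 = 0 | (0 + 0) ⊢ ∅
Trace ⟨bab⟩ through P, begin at {m0}:
  step 1 (b): {m1}
  step 2 (a): {m2}
  step 3 (b): {m3}
  ✓ P
Trace ⟨bab⟩ through Q, begin at {n0}:
  step 1 (b): {n1}
  step 2 (a): {n2}
  step 3 (b): no successor for Q

bab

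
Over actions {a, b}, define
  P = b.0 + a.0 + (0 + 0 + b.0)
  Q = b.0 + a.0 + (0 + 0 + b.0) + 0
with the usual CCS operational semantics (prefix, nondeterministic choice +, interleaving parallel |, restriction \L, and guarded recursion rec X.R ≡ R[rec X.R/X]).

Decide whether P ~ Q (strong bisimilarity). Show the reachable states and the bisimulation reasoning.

Reachable graph of P (2 states):
  u0 = b.0 + a.0 + (0 + 0 + b.0) has moves —a→ u1, —b→ u1
  u1 = 0 has moves deadlocked
Reachable graph of Q (2 states):
  v0 = b.0 + a.0 + (0 + 0 + b.0) + 0 has moves —a→ v1, —b→ v1
  v1 = 0 has moves deadlocked
Bisimilarity quotient blocks:
  B0 = {u0, v0}
  B1 = {u1, v1}
u0 ∈ B0, v0 ∈ B0 → same block

YES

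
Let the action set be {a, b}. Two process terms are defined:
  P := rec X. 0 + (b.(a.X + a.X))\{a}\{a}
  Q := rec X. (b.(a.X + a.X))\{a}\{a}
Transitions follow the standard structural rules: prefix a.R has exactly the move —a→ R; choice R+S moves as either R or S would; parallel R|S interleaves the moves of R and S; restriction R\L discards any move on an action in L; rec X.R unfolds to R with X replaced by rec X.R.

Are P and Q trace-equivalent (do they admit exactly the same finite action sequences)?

traces(P) = traces(Q)

P's transition system — 2 states:
  u0 = rec X. 0 + (b.(a.X + a.X))\{a}\{a} ⊢ -b-> u1
  u1 = (a.(rec X. 0 + (b.(a.X + a.X))\{a}\{a}) + a.(rec X. 0 + (b.(a.X + a.X))\{a}\{a}))\{a}\{a} ⊢ deadlocked
Q's transition system — 2 states:
  v0 = rec X. (b.(a.X + a.X))\{a}\{a} ⊢ -b-> v1
  v1 = (a.(rec X. (b.(a.X + a.X))\{a}\{a}) + a.(rec X. (b.(a.X + a.X))\{a}\{a}))\{a}\{a} ⊢ deadlocked
Bisimilarity quotient blocks:
  B0 = {u0, v0}
  B1 = {u1, v1}
u0 ∈ B0, v0 ∈ B0 → same block
Bisimilar ⇒ trace-equivalent.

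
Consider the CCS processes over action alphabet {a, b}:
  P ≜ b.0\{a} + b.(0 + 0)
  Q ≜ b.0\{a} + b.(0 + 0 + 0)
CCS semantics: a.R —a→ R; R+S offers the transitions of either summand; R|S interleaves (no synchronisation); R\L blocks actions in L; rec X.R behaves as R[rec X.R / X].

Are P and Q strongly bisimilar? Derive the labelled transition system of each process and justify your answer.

P's transition system — 3 states:
  p0 = b.0\{a} + b.(0 + 0) :: --b--▸ p1, --b--▸ p2
  p1 = 0 + 0 :: ∅
  p2 = 0\{a} :: ∅
Q's transition system — 3 states:
  q0 = b.0\{a} + b.(0 + 0 + 0) :: --b--▸ q1, --b--▸ q2
  q1 = 0 + 0 + 0 :: ∅
  q2 = 0\{a} :: ∅
Partition-refinement fixed point:
  B0 = {p0, q0}
  B1 = {p1, p2, q1, q2}
p0 ∈ B0, q0 ∈ B0 → same block

YES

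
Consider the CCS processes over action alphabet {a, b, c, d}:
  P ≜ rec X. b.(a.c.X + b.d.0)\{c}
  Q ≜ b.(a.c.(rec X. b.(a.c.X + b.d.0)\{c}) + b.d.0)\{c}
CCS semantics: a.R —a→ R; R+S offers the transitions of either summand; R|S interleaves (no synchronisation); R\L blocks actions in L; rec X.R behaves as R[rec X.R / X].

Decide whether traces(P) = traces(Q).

traces(P) = traces(Q)

Reachable graph of P (5 states):
  u0 = rec X. b.(a.c.X + b.d.0)\{c} ⊢ ··b··> u1
  u1 = (a.c.(rec X. b.(a.c.X + b.d.0)\{c}) + b.d.0)\{c} ⊢ ··a··> u2, ··b··> u3
  u2 = (c.(rec X. b.(a.c.X + b.d.0)\{c}))\{c} ⊢ ·
  u3 = (d.0)\{c} ⊢ ··d··> u4
  u4 = 0\{c} ⊢ ·
Reachable graph of Q (5 states):
  v0 = b.(a.c.(rec X. b.(a.c.X + b.d.0)\{c}) + b.d.0)\{c} ⊢ ··b··> v1
  v1 = (a.c.(rec X. b.(a.c.X + b.d.0)\{c}) + b.d.0)\{c} ⊢ ··a··> v2, ··b··> v3
  v2 = (c.(rec X. b.(a.c.X + b.d.0)\{c}))\{c} ⊢ ·
  v3 = (d.0)\{c} ⊢ ··d··> v4
  v4 = 0\{c} ⊢ ·
Bisimilarity quotient blocks:
  B0 = {u0, v0}
  B1 = {u1, v1}
  B2 = {u3, v3}
  B3 = {u2, u4, v2, v4}
u0 ∈ B0, v0 ∈ B0 → same block
Bisimilar ⇒ trace-equivalent.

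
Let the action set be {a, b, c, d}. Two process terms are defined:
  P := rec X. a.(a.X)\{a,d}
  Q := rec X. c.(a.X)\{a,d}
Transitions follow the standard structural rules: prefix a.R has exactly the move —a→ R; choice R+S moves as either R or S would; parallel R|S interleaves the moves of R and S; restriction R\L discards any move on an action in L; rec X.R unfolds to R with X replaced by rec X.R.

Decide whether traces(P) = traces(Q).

Reachable graph of P (2 states):
  p0 = rec X. a.(a.X)\{a,d} ⊢ —a→ p1
  p1 = (a.(rec X. a.(a.X)\{a,d}))\{a,d} ⊢ stopped
Reachable graph of Q (2 states):
  q0 = rec X. c.(a.X)\{a,d} ⊢ —c→ q1
  q1 = (a.(rec X. c.(a.X)\{a,d}))\{a,d} ⊢ stopped
Run σ = ⟨a⟩ on P: start {p0}
  after a @ step 1: {p1}
  ✓ P
Run σ = ⟨a⟩ on Q: start {q0}
  after a @ step 1: ∅  — Q cannot continue

traces(P) ≠ traces(Q) — witness ⟨a⟩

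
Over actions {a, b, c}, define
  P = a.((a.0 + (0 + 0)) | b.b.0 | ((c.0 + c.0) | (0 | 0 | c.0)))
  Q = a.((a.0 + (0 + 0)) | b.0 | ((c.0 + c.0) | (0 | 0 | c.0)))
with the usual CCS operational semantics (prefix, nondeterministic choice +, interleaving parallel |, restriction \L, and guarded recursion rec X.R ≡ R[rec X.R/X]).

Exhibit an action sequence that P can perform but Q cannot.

abb

Reachable graph of P (25 states):
  m0 = a.((a.0 + (0 + 0)) | b.b.0 | ((c.0 + c.0) | (0 | 0 | c.0))) :: —a→ m1
  m1 = (a.0 + (0 + 0)) | b.b.0 | ((c.0 + c.0) | (0 | 0 | c.0)) :: —a→ m2, —b→ m3, —c→ m4, —c→ m5
  m2 = 0 | b.b.0 | ((c.0 + c.0) | (0 | 0 | c.0)) :: —b→ m6, —c→ m7, —c→ m8
  m3 = (a.0 + (0 + 0)) | b.0 | ((c.0 + c.0) | (0 | 0 | c.0)) :: —a→ m6, —b→ m9, —c→ m10, —c→ m11
  m4 = (a.0 + (0 + 0)) | b.b.0 | ((c.0 + c.0) | (0 | 0 | 0)) :: —a→ m7, —b→ m10, —c→ m12
  m5 = (a.0 + (0 + 0)) | b.b.0 | (0 | (0 | 0 | c.0)) :: —a→ m8, —b→ m11, —c→ m12
  m6 = 0 | b.0 | ((c.0 + c.0) | (0 | 0 | c.0)) :: —b→ m13, —c→ m14, —c→ m15
  m7 = 0 | b.b.0 | ((c.0 + c.0) | (0 | 0 | 0)) :: —b→ m14, —c→ m16
  m8 = 0 | b.b.0 | (0 | (0 | 0 | c.0)) :: —b→ m15, —c→ m16
  m9 = (a.0 + (0 + 0)) | 0 | ((c.0 + c.0) | (0 | 0 | c.0)) :: —a→ m13, —c→ m17, —c→ m18
  m10 = (a.0 + (0 + 0)) | b.0 | ((c.0 + c.0) | (0 | 0 | 0)) :: —a→ m14, —b→ m17, —c→ m19
  m11 = (a.0 + (0 + 0)) | b.0 | (0 | (0 | 0 | c.0)) :: —a→ m15, —b→ m18, —c→ m19
  m12 = (a.0 + (0 + 0)) | b.b.0 | (0 | (0 | 0 | 0)) :: —a→ m16, —b→ m19
  m13 = 0 | 0 | ((c.0 + c.0) | (0 | 0 | c.0)) :: —c→ m20, —c→ m21
  m14 = 0 | b.0 | ((c.0 + c.0) | (0 | 0 | 0)) :: —b→ m20, —c→ m22
  m15 = 0 | b.0 | (0 | (0 | 0 | c.0)) :: —b→ m21, —c→ m22
  m16 = 0 | b.b.0 | (0 | (0 | 0 | 0)) :: —b→ m22
  m17 = (a.0 + (0 + 0)) | 0 | ((c.0 + c.0) | (0 | 0 | 0)) :: —a→ m20, —c→ m23
  m18 = (a.0 + (0 + 0)) | 0 | (0 | (0 | 0 | c.0)) :: —a→ m21, —c→ m23
  m19 = (a.0 + (0 + 0)) | b.0 | (0 | (0 | 0 | 0)) :: —a→ m22, —b→ m23
  m20 = 0 | 0 | ((c.0 + c.0) | (0 | 0 | 0)) :: —c→ m24
  m21 = 0 | 0 | (0 | (0 | 0 | c.0)) :: —c→ m24
  m22 = 0 | b.0 | (0 | (0 | 0 | 0)) :: —b→ m24
  m23 = (a.0 + (0 + 0)) | 0 | (0 | (0 | 0 | 0)) :: —a→ m24
  m24 = 0 | 0 | (0 | (0 | 0 | 0)) :: deadlocked
Reachable graph of Q (17 states):
  n0 = a.((a.0 + (0 + 0)) | b.0 | ((c.0 + c.0) | (0 | 0 | c.0))) :: —a→ n1
  n1 = (a.0 + (0 + 0)) | b.0 | ((c.0 + c.0) | (0 | 0 | c.0)) :: —a→ n2, —b→ n3, —c→ n4, —c→ n5
  n2 = 0 | b.0 | ((c.0 + c.0) | (0 | 0 | c.0)) :: —b→ n6, —c→ n7, —c→ n8
  n3 = (a.0 + (0 + 0)) | 0 | ((c.0 + c.0) | (0 | 0 | c.0)) :: —a→ n6, —c→ n10, —c→ n9
  n4 = (a.0 + (0 + 0)) | b.0 | ((c.0 + c.0) | (0 | 0 | 0)) :: —a→ n7, —b→ n9, —c→ n11
  n5 = (a.0 + (0 + 0)) | b.0 | (0 | (0 | 0 | c.0)) :: —a→ n8, —b→ n10, —c→ n11
  n6 = 0 | 0 | ((c.0 + c.0) | (0 | 0 | c.0)) :: —c→ n12, —c→ n13
  n7 = 0 | b.0 | ((c.0 + c.0) | (0 | 0 | 0)) :: —b→ n12, —c→ n14
  n8 = 0 | b.0 | (0 | (0 | 0 | c.0)) :: —b→ n13, —c→ n14
  n9 = (a.0 + (0 + 0)) | 0 | ((c.0 + c.0) | (0 | 0 | 0)) :: —a→ n12, —c→ n15
  n10 = (a.0 + (0 + 0)) | 0 | (0 | (0 | 0 | c.0)) :: —a→ n13, —c→ n15
  n11 = (a.0 + (0 + 0)) | b.0 | (0 | (0 | 0 | 0)) :: —a→ n14, —b→ n15
  n12 = 0 | 0 | ((c.0 + c.0) | (0 | 0 | 0)) :: —c→ n16
  n13 = 0 | 0 | (0 | (0 | 0 | c.0)) :: —c→ n16
  n14 = 0 | b.0 | (0 | (0 | 0 | 0)) :: —b→ n16
  n15 = (a.0 + (0 + 0)) | 0 | (0 | (0 | 0 | 0)) :: —a→ n16
  n16 = 0 | 0 | (0 | (0 | 0 | 0)) :: deadlocked
Trace ⟨abb⟩ through P, begin at {m0}:
  [1] a ⇒ {m1}
  [2] b ⇒ {m3}
  [3] b ⇒ {m9}
  — P admits the full trace.
Trace ⟨abb⟩ through Q, begin at {n0}:
  [1] a ⇒ {n1}
  [2] b ⇒ {n3}
  [3] b ⇒ ∅  — Q cannot continue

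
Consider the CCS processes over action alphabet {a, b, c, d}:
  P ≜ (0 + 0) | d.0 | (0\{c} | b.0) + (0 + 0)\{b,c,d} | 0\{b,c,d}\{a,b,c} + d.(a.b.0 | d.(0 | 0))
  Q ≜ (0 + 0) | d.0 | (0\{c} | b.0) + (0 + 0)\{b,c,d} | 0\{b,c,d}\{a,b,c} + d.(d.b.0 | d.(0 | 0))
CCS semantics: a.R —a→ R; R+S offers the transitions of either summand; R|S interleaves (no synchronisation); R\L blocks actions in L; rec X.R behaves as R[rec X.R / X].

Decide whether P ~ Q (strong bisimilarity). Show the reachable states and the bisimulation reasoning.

LTS(P): 10 reachable states
  m0 = (0 + 0) | d.0 | (0\{c} | b.0) + (0 + 0)\{b,c,d} | 0\{b,c,d}\{a,b,c} + d.(a.b.0 | d.(0 | 0)) ⊢ -b-> m1, -d-> m2, -d-> m3
  m1 = (0 + 0) | d.0 | (0\{c} | 0) ⊢ -d-> m4
  m2 = (0 + 0) | 0 | (0\{c} | b.0) ⊢ -b-> m4
  m3 = a.b.0 | d.(0 | 0) ⊢ -a-> m5, -d-> m6
  m4 = (0 + 0) | 0 | (0\{c} | 0) ⊢ ·
  m5 = b.0 | d.(0 | 0) ⊢ -b-> m7, -d-> m8
  m6 = a.b.0 | (0 | 0) ⊢ -a-> m8
  m7 = 0 | d.(0 | 0) ⊢ -d-> m9
  m8 = b.0 | (0 | 0) ⊢ -b-> m9
  m9 = 0 | (0 | 0) ⊢ ·
LTS(Q): 10 reachable states
  n0 = (0 + 0) | d.0 | (0\{c} | b.0) + (0 + 0)\{b,c,d} | 0\{b,c,d}\{a,b,c} + d.(d.b.0 | d.(0 | 0)) ⊢ -b-> n1, -d-> n2, -d-> n3
  n1 = (0 + 0) | d.0 | (0\{c} | 0) ⊢ -d-> n4
  n2 = (0 + 0) | 0 | (0\{c} | b.0) ⊢ -b-> n4
  n3 = d.b.0 | d.(0 | 0) ⊢ -d-> n5, -d-> n6
  n4 = (0 + 0) | 0 | (0\{c} | 0) ⊢ ·
  n5 = b.0 | d.(0 | 0) ⊢ -b-> n7, -d-> n8
  n6 = d.b.0 | (0 | 0) ⊢ -d-> n8
  n7 = 0 | d.(0 | 0) ⊢ -d-> n9
  n8 = b.0 | (0 | 0) ⊢ -b-> n9
  n9 = 0 | (0 | 0) ⊢ ·
Partition-refinement fixed point:
  B0 = {m0}
  B1 = {m2, m8, n2, n8}
  B2 = {m4, m9, n4, n9}
  B3 = {m1, m7, n1, n7}
  B4 = {m3}
  B5 = {m6}
  B6 = {m5, n5}
  B7 = {n0}
  B8 = {n3}
  B9 = {n6}
m0 ∈ B0, n0 ∈ B7 → different blocks

not bisimilar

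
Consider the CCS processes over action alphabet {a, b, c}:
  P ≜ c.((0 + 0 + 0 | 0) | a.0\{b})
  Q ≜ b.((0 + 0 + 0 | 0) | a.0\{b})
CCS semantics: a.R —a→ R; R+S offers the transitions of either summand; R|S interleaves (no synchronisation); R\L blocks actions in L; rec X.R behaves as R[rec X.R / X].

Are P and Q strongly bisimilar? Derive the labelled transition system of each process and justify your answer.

NO

Reachable graph of P (3 states):
  s0 = c.((0 + 0 + 0 | 0) | a.0\{b}) ⊢ =c=> s1
  s1 = (0 + 0 + 0 | 0) | a.0\{b} ⊢ =a=> s2
  s2 = (0 + 0 + 0 | 0) | 0\{b} ⊢ ∅
Reachable graph of Q (3 states):
  t0 = b.((0 + 0 + 0 | 0) | a.0\{b}) ⊢ =b=> t1
  t1 = (0 + 0 + 0 | 0) | a.0\{b} ⊢ =a=> t2
  t2 = (0 + 0 + 0 | 0) | 0\{b} ⊢ ∅
Partition-refinement fixed point:
  B0 = {s0}
  B1 = {s1, t1}
  B2 = {s2, t2}
  B3 = {t0}
s0 ∈ B0, t0 ∈ B3 → different blocks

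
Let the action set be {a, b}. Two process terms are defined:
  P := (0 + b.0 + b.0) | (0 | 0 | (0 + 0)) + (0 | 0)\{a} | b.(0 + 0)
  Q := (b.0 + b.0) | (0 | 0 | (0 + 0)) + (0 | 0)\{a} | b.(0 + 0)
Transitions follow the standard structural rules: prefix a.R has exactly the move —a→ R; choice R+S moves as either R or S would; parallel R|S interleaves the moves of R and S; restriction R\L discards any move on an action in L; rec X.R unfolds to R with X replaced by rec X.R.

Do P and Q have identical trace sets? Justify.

trace-equivalent

P's transition system — 3 states:
  s0 = (0 + b.0 + b.0) | (0 | 0 | (0 + 0)) + (0 | 0)\{a} | b.(0 + 0) ⊢ -b-> s1, -b-> s2
  s1 = (0 | 0)\{a} | (0 + 0) ⊢ (no moves)
  s2 = 0 | (0 | 0 | (0 + 0)) ⊢ (no moves)
Q's transition system — 3 states:
  t0 = (b.0 + b.0) | (0 | 0 | (0 + 0)) + (0 | 0)\{a} | b.(0 + 0) ⊢ -b-> t1, -b-> t2
  t1 = (0 | 0)\{a} | (0 + 0) ⊢ (no moves)
  t2 = 0 | (0 | 0 | (0 + 0)) ⊢ (no moves)
Coarsest stable partition (strong bisimilarity classes):
  B0 = {s0, t0}
  B1 = {s1, s2, t1, t2}
s0 ∈ B0, t0 ∈ B0 → same block
Bisimilar ⇒ trace-equivalent.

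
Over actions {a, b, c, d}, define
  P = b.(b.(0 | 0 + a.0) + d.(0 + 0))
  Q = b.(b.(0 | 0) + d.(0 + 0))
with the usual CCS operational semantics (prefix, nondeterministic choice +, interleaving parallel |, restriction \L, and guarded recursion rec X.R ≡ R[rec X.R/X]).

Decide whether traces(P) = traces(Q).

traces(P) ≠ traces(Q) — witness ⟨bba⟩

Reachable graph of P (5 states):
  m0 = b.(b.(0 | 0 + a.0) + d.(0 + 0)) → —b→ m1
  m1 = b.(0 | 0 + a.0) + d.(0 + 0) → —b→ m2, —d→ m3
  m2 = 0 | 0 + a.0 → —a→ m4
  m3 = 0 + 0 → ·
  m4 = 0 → ·
Reachable graph of Q (4 states):
  n0 = b.(b.(0 | 0) + d.(0 + 0)) → —b→ n1
  n1 = b.(0 | 0) + d.(0 + 0) → —b→ n2, —d→ n3
  n2 = 0 | 0 → ·
  n3 = 0 + 0 → ·
Trace ⟨bba⟩ through P, begin at {m0}:
  after b @ step 1: {m1}
  after b @ step 2: {m2}
  after a @ step 3: {m4}
  — P admits the full trace.
Trace ⟨bba⟩ through Q, begin at {n0}:
  after b @ step 1: {n1}
  after b @ step 2: {n2}
  after a @ step 3: no successor for Q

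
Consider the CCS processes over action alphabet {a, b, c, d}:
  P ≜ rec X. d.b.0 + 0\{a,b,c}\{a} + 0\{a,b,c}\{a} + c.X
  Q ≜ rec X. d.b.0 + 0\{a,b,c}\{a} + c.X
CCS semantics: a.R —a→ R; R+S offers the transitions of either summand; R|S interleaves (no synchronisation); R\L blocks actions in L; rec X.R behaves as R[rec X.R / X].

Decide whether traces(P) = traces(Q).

YES

LTS(P): 3 reachable states
  s0 = rec X. d.b.0 + 0\{a,b,c}\{a} + 0\{a,b,c}\{a} + c.X has moves =c=> s0, =d=> s1
  s1 = b.0 has moves =b=> s2
  s2 = 0 has moves stopped
LTS(Q): 3 reachable states
  t0 = rec X. d.b.0 + 0\{a,b,c}\{a} + c.X has moves =c=> t0, =d=> t1
  t1 = b.0 has moves =b=> t2
  t2 = 0 has moves stopped
Bisimilarity quotient blocks:
  B0 = {s0, t0}
  B1 = {s1, t1}
  B2 = {s2, t2}
s0 ∈ B0, t0 ∈ B0 → same block
Bisimilar ⇒ trace-equivalent.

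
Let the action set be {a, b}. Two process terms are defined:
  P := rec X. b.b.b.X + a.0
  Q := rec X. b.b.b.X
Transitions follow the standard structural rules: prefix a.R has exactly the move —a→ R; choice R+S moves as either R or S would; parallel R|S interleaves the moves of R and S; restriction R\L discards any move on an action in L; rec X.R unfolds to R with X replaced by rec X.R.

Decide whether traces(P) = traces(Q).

LTS(P): 4 reachable states
  u0 = rec X. b.b.b.X + a.0 | ··a··> u1, ··b··> u2
  u1 = 0 | ∅
  u2 = b.b.(rec X. b.b.b.X + a.0) | ··b··> u3
  u3 = b.(rec X. b.b.b.X + a.0) | ··b··> u0
LTS(Q): 3 reachable states
  v0 = rec X. b.b.b.X | ··b··> v1
  v1 = b.b.(rec X. b.b.b.X) | ··b··> v2
  v2 = b.(rec X. b.b.b.X) | ··b··> v0
Executing a from P (initial set {u0}):
  after a @ step 1: {u1}
  P completes σ.
Executing a from Q (initial set {v0}):
  after a @ step 1: ∅  — Q cannot continue

trace-distinct — witness ⟨a⟩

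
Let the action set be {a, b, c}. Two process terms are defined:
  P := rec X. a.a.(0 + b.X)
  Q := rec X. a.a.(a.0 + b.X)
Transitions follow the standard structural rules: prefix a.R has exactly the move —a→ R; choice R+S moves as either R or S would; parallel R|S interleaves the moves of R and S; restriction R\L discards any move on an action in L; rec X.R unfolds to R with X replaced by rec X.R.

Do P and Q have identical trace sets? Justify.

LTS(P): 3 reachable states
  u0 = rec X. a.a.(0 + b.X) :: -a-> u1
  u1 = a.(0 + b.(rec X. a.a.(0 + b.X))) :: -a-> u2
  u2 = 0 + b.(rec X. a.a.(0 + b.X)) :: -b-> u0
LTS(Q): 4 reachable states
  v0 = rec X. a.a.(a.0 + b.X) :: -a-> v1
  v1 = a.(a.0 + b.(rec X. a.a.(a.0 + b.X))) :: -a-> v2
  v2 = a.0 + b.(rec X. a.a.(a.0 + b.X)) :: -a-> v3, -b-> v0
  v3 = 0 :: (no moves)
Executing aaa from Q (initial set {v0}):
  after a @ step 1: {v1}
  after a @ step 2: {v2}
  after a @ step 3: {v3}
  Q completes σ.
Executing aaa from P (initial set {u0}):
  after a @ step 1: {u1}
  after a @ step 2: {u2}
  after a @ step 3: ∅  — P cannot continue

trace-distinct — witness ⟨aaa⟩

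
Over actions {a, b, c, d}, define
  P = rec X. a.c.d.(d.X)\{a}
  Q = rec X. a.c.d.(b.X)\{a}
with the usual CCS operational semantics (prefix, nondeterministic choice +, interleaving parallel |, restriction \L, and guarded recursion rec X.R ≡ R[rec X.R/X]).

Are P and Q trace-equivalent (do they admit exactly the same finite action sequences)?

LTS(P): 5 reachable states
  u0 = rec X. a.c.d.(d.X)\{a} → --a--▸ u1
  u1 = c.d.(d.(rec X. a.c.d.(d.X)\{a}))\{a} → --c--▸ u2
  u2 = d.(d.(rec X. a.c.d.(d.X)\{a}))\{a} → --d--▸ u3
  u3 = (d.(rec X. a.c.d.(d.X)\{a}))\{a} → --d--▸ u4
  u4 = (rec X. a.c.d.(d.X)\{a})\{a} → deadlocked
LTS(Q): 5 reachable states
  v0 = rec X. a.c.d.(b.X)\{a} → --a--▸ v1
  v1 = c.d.(b.(rec X. a.c.d.(b.X)\{a}))\{a} → --c--▸ v2
  v2 = d.(b.(rec X. a.c.d.(b.X)\{a}))\{a} → --d--▸ v3
  v3 = (b.(rec X. a.c.d.(b.X)\{a}))\{a} → --b--▸ v4
  v4 = (rec X. a.c.d.(b.X)\{a})\{a} → deadlocked
Trace ⟨acdd⟩ through P, begin at {u0}:
  step 1 (a): {u1}
  step 2 (c): {u2}
  step 3 (d): {u3}
  step 4 (d): {u4}
  — P admits the full trace.
Trace ⟨acdd⟩ through Q, begin at {v0}:
  step 1 (a): {v1}
  step 2 (c): {v2}
  step 3 (d): {v3}
  step 4 (d): no successor for Q

NO — witness ⟨acdd⟩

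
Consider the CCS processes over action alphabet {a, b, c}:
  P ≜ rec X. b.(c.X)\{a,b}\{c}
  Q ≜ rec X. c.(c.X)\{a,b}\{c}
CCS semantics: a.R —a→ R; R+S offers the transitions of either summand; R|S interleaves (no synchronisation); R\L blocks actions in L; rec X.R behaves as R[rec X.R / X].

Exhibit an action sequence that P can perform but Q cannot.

Reachable graph of P (2 states):
  u0 = rec X. b.(c.X)\{a,b}\{c} → =b=> u1
  u1 = (c.(rec X. b.(c.X)\{a,b}\{c}))\{a,b}\{c} → (no moves)
Reachable graph of Q (2 states):
  v0 = rec X. c.(c.X)\{a,b}\{c} → =c=> v1
  v1 = (c.(rec X. c.(c.X)\{a,b}\{c}))\{a,b}\{c} → (no moves)
Trace ⟨b⟩ through P, begin at {u0}:
  after b @ step 1: {u1}
  P completes σ.
Trace ⟨b⟩ through Q, begin at {v0}:
  after b @ step 1: ∅  — Q cannot continue

b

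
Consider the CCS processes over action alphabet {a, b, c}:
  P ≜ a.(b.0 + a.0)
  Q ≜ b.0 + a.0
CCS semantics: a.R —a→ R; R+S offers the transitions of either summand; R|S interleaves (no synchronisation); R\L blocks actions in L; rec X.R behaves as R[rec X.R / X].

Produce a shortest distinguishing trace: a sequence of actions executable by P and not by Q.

aa

P's transition system — 3 states:
  u0 = a.(b.0 + a.0) has moves -a-> u1
  u1 = b.0 + a.0 has moves -a-> u2, -b-> u2
  u2 = 0 has moves ∅
Q's transition system — 2 states:
  v0 = b.0 + a.0 has moves -a-> v1, -b-> v1
  v1 = 0 has moves ∅
Run σ = ⟨aa⟩ on P: start {u0}
  step 1 (a): {u1}
  step 2 (a): {u2}
  ✓ P
Run σ = ⟨aa⟩ on Q: start {v0}
  step 1 (a): {v1}
  step 2 (a): no successor for Q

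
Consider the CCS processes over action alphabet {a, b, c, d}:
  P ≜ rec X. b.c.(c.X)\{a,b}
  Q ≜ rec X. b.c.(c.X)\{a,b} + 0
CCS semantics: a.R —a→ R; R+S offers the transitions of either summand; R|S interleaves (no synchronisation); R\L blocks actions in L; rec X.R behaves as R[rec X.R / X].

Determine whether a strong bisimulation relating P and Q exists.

P ~ Q

LTS(P): 4 reachable states
  m0 = rec X. b.c.(c.X)\{a,b} → =b=> m1
  m1 = c.(c.(rec X. b.c.(c.X)\{a,b}))\{a,b} → =c=> m2
  m2 = (c.(rec X. b.c.(c.X)\{a,b}))\{a,b} → =c=> m3
  m3 = (rec X. b.c.(c.X)\{a,b})\{a,b} → ∅
LTS(Q): 4 reachable states
  n0 = rec X. b.c.(c.X)\{a,b} + 0 → =b=> n1
  n1 = c.(c.(rec X. b.c.(c.X)\{a,b} + 0))\{a,b} → =c=> n2
  n2 = (c.(rec X. b.c.(c.X)\{a,b} + 0))\{a,b} → =c=> n3
  n3 = (rec X. b.c.(c.X)\{a,b} + 0)\{a,b} → ∅
Coarsest stable partition (strong bisimilarity classes):
  B0 = {m0, n0}
  B1 = {m1, n1}
  B2 = {m2, n2}
  B3 = {m3, n3}
m0 ∈ B0, n0 ∈ B0 → same block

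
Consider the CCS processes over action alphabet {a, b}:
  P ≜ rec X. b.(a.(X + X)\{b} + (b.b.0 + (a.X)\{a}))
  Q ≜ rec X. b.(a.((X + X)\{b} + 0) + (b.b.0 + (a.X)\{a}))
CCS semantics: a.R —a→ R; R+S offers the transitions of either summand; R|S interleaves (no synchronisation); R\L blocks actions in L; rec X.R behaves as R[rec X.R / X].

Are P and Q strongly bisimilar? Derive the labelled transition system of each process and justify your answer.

LTS(P): 5 reachable states
  s0 = rec X. b.(a.(X + X)\{b} + (b.b.0 + (a.X)\{a})) :: —b→ s1
  s1 = a.((rec X. b.(a.(X + X)\{b} + (b.b.0 + (a.X)\{a}))) + (rec X. b.(a.(X + X)\{b} + (b.b.0 + (a.X)\{a}))))\{b} + (b.b.0 + (a.(rec X. b.(a.(X + X)\{b} + (b.b.0 + (a.X)\{a}))))\{a}) :: —a→ s2, —b→ s3
  s2 = ((rec X. b.(a.(X + X)\{b} + (b.b.0 + (a.X)\{a}))) + (rec X. b.(a.(X + X)\{b} + (b.b.0 + (a.X)\{a}))))\{b} :: stopped
  s3 = b.0 :: —b→ s4
  s4 = 0 :: stopped
LTS(Q): 5 reachable states
  t0 = rec X. b.(a.((X + X)\{b} + 0) + (b.b.0 + (a.X)\{a})) :: —b→ t1
  t1 = a.(((rec X. b.(a.((X + X)\{b} + 0) + (b.b.0 + (a.X)\{a}))) + (rec X. b.(a.((X + X)\{b} + 0) + (b.b.0 + (a.X)\{a}))))\{b} + 0) + (b.b.0 + (a.(rec X. b.(a.((X + X)\{b} + 0) + (b.b.0 + (a.X)\{a}))))\{a}) :: —a→ t2, —b→ t3
  t2 = ((rec X. b.(a.((X + X)\{b} + 0) + (b.b.0 + (a.X)\{a}))) + (rec X. b.(a.((X + X)\{b} + 0) + (b.b.0 + (a.X)\{a}))))\{b} + 0 :: stopped
  t3 = b.0 :: —b→ t4
  t4 = 0 :: stopped
Bisimilarity quotient blocks:
  B0 = {s0, t0}
  B1 = {s1, t1}
  B2 = {s2, s4, t2, t4}
  B3 = {s3, t3}
s0 ∈ B0, t0 ∈ B0 → same block

P ~ Q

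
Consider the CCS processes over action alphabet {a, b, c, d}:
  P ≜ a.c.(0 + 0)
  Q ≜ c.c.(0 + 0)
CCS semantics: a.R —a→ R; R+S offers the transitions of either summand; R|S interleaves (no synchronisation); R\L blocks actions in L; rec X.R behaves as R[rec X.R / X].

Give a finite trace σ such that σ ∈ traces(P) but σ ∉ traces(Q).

LTS(P): 3 reachable states
  p0 = a.c.(0 + 0) | --a--▸ p1
  p1 = c.(0 + 0) | --c--▸ p2
  p2 = 0 + 0 | (no moves)
LTS(Q): 3 reachable states
  q0 = c.c.(0 + 0) | --c--▸ q1
  q1 = c.(0 + 0) | --c--▸ q2
  q2 = 0 + 0 | (no moves)
Executing a from P (initial set {p0}):
  step 1 (a): {p1}
  — P admits the full trace.
Executing a from Q (initial set {q0}):
  step 1 (a): ∅ (Q stuck)

a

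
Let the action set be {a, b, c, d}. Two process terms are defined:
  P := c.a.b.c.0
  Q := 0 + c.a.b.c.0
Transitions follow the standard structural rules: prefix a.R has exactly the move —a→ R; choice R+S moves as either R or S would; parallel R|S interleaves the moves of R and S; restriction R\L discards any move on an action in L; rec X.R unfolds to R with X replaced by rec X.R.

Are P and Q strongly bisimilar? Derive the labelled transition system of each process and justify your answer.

YES

P's transition system — 5 states:
  u0 = c.a.b.c.0 :: —c→ u1
  u1 = a.b.c.0 :: —a→ u2
  u2 = b.c.0 :: —b→ u3
  u3 = c.0 :: —c→ u4
  u4 = 0 :: ∅
Q's transition system — 5 states:
  v0 = 0 + c.a.b.c.0 :: —c→ v1
  v1 = a.b.c.0 :: —a→ v2
  v2 = b.c.0 :: —b→ v3
  v3 = c.0 :: —c→ v4
  v4 = 0 :: ∅
Coarsest stable partition (strong bisimilarity classes):
  B0 = {u0, v0}
  B1 = {u1, v1}
  B2 = {u2, v2}
  B3 = {u3, v3}
  B4 = {u4, v4}
u0 ∈ B0, v0 ∈ B0 → same block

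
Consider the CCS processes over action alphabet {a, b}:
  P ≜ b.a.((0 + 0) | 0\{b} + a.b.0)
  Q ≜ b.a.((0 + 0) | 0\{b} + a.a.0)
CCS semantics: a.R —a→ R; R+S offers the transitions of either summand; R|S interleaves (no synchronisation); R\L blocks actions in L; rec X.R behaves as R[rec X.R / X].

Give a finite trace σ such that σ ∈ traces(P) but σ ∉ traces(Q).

baab

Reachable graph of P (5 states):
  s0 = b.a.((0 + 0) | 0\{b} + a.b.0) | -b-> s1
  s1 = a.((0 + 0) | 0\{b} + a.b.0) | -a-> s2
  s2 = (0 + 0) | 0\{b} + a.b.0 | -a-> s3
  s3 = b.0 | -b-> s4
  s4 = 0 | ∅
Reachable graph of Q (5 states):
  t0 = b.a.((0 + 0) | 0\{b} + a.a.0) | -b-> t1
  t1 = a.((0 + 0) | 0\{b} + a.a.0) | -a-> t2
  t2 = (0 + 0) | 0\{b} + a.a.0 | -a-> t3
  t3 = a.0 | -a-> t4
  t4 = 0 | ∅
Run σ = ⟨baab⟩ on P: start {s0}
  after b @ step 1: {s1}
  after a @ step 2: {s2}
  after a @ step 3: {s3}
  after b @ step 4: {s4}
  — P admits the full trace.
Run σ = ⟨baab⟩ on Q: start {t0}
  after b @ step 1: {t1}
  after a @ step 2: {t2}
  after a @ step 3: {t3}
  after b @ step 4: ∅  — Q cannot continue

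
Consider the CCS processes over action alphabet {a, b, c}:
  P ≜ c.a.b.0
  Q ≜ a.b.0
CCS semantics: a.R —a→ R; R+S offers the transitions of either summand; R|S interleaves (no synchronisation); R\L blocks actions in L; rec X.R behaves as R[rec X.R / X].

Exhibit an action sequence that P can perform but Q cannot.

c

LTS(P): 4 reachable states
  s0 = c.a.b.0 :: -c-> s1
  s1 = a.b.0 :: -a-> s2
  s2 = b.0 :: -b-> s3
  s3 = 0 :: ∅
LTS(Q): 3 reachable states
  t0 = a.b.0 :: -a-> t1
  t1 = b.0 :: -b-> t2
  t2 = 0 :: ∅
Run σ = ⟨c⟩ on P: start {s0}
  after c @ step 1: {s1}
  P completes σ.
Run σ = ⟨c⟩ on Q: start {t0}
  after c @ step 1: ∅  — Q cannot continue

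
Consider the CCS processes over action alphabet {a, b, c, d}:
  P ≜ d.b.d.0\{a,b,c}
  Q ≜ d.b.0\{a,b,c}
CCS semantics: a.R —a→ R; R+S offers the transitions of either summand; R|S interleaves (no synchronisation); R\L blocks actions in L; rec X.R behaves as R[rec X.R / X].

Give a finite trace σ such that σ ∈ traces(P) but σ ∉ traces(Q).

dbd

P's transition system — 4 states:
  s0 = d.b.d.0\{a,b,c} has moves —d→ s1
  s1 = b.d.0\{a,b,c} has moves —b→ s2
  s2 = d.0\{a,b,c} has moves —d→ s3
  s3 = 0\{a,b,c} has moves ·
Q's transition system — 3 states:
  t0 = d.b.0\{a,b,c} has moves —d→ t1
  t1 = b.0\{a,b,c} has moves —b→ t2
  t2 = 0\{a,b,c} has moves ·
Executing dbd from P (initial set {s0}):
  step 1 (d): {s1}
  step 2 (b): {s2}
  step 3 (d): {s3}
  — P admits the full trace.
Executing dbd from Q (initial set {t0}):
  step 1 (d): {t1}
  step 2 (b): {t2}
  step 3 (d): ∅ (Q stuck)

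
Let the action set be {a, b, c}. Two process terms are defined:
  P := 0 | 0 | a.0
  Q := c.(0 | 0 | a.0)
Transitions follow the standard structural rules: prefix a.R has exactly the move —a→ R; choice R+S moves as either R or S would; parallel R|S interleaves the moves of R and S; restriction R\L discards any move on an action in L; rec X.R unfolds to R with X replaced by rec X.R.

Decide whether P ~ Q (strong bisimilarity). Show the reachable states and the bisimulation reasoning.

not bisimilar

P's transition system — 2 states:
  m0 = 0 | 0 | a.0 ⊢ —a→ m1
  m1 = 0 | 0 | 0 ⊢ ∅
Q's transition system — 3 states:
  n0 = c.(0 | 0 | a.0) ⊢ —c→ n1
  n1 = 0 | 0 | a.0 ⊢ —a→ n2
  n2 = 0 | 0 | 0 ⊢ ∅
Coarsest stable partition (strong bisimilarity classes):
  B0 = {m0, n1}
  B1 = {m1, n2}
  B2 = {n0}
m0 ∈ B0, n0 ∈ B2 → different blocks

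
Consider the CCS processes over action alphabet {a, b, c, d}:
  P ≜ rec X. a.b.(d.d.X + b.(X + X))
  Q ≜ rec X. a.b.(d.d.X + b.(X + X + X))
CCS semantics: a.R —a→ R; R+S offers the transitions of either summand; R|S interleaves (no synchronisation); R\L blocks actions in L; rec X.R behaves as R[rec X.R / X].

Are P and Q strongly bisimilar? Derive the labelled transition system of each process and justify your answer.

LTS(P): 5 reachable states
  u0 = rec X. a.b.(d.d.X + b.(X + X)) | ··a··> u1
  u1 = b.(d.d.(rec X. a.b.(d.d.X + b.(X + X))) + b.((rec X. a.b.(d.d.X + b.(X + X))) + (rec X. a.b.(d.d.X + b.(X + X))))) | ··b··> u2
  u2 = d.d.(rec X. a.b.(d.d.X + b.(X + X))) + b.((rec X. a.b.(d.d.X + b.(X + X))) + (rec X. a.b.(d.d.X + b.(X + X)))) | ··b··> u3, ··d··> u4
  u3 = (rec X. a.b.(d.d.X + b.(X + X))) + (rec X. a.b.(d.d.X + b.(X + X))) | ··a··> u1
  u4 = d.(rec X. a.b.(d.d.X + b.(X + X))) | ··d··> u0
LTS(Q): 5 reachable states
  v0 = rec X. a.b.(d.d.X + b.(X + X + X)) | ··a··> v1
  v1 = b.(d.d.(rec X. a.b.(d.d.X + b.(X + X + X))) + b.((rec X. a.b.(d.d.X + b.(X + X + X))) + (rec X. a.b.(d.d.X + b.(X + X + X))) + (rec X. a.b.(d.d.X + b.(X + X + X))))) | ··b··> v2
  v2 = d.d.(rec X. a.b.(d.d.X + b.(X + X + X))) + b.((rec X. a.b.(d.d.X + b.(X + X + X))) + (rec X. a.b.(d.d.X + b.(X + X + X))) + (rec X. a.b.(d.d.X + b.(X + X + X)))) | ··b··> v3, ··d··> v4
  v3 = (rec X. a.b.(d.d.X + b.(X + X + X))) + (rec X. a.b.(d.d.X + b.(X + X + X))) + (rec X. a.b.(d.d.X + b.(X + X + X))) | ··a··> v1
  v4 = d.(rec X. a.b.(d.d.X + b.(X + X + X))) | ··d··> v0
Coarsest stable partition (strong bisimilarity classes):
  B0 = {u0, u3, v0, v3}
  B1 = {u1, v1}
  B2 = {u2, v2}
  B3 = {u4, v4}
u0 ∈ B0, v0 ∈ B0 → same block

P ~ Q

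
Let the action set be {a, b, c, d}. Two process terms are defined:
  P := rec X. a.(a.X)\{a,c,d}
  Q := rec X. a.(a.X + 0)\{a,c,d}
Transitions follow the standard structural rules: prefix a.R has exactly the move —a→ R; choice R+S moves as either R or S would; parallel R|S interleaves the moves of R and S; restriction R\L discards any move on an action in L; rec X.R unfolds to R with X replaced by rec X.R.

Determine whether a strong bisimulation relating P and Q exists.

Reachable graph of P (2 states):
  p0 = rec X. a.(a.X)\{a,c,d} | -a-> p1
  p1 = (a.(rec X. a.(a.X)\{a,c,d}))\{a,c,d} | stopped
Reachable graph of Q (2 states):
  q0 = rec X. a.(a.X + 0)\{a,c,d} | -a-> q1
  q1 = (a.(rec X. a.(a.X + 0)\{a,c,d}) + 0)\{a,c,d} | stopped
Coarsest stable partition (strong bisimilarity classes):
  B0 = {p0, q0}
  B1 = {p1, q1}
p0 ∈ B0, q0 ∈ B0 → same block

YES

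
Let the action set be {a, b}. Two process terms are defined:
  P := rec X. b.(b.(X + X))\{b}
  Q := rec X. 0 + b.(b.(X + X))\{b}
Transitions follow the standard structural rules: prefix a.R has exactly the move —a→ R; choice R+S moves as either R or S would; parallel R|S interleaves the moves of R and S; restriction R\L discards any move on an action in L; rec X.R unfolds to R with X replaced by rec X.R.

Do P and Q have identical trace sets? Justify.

YES

Reachable graph of P (2 states):
  s0 = rec X. b.(b.(X + X))\{b} :: —b→ s1
  s1 = (b.((rec X. b.(b.(X + X))\{b}) + (rec X. b.(b.(X + X))\{b})))\{b} :: stopped
Reachable graph of Q (2 states):
  t0 = rec X. 0 + b.(b.(X + X))\{b} :: —b→ t1
  t1 = (b.((rec X. 0 + b.(b.(X + X))\{b}) + (rec X. 0 + b.(b.(X + X))\{b})))\{b} :: stopped
Coarsest stable partition (strong bisimilarity classes):
  B0 = {s0, t0}
  B1 = {s1, t1}
s0 ∈ B0, t0 ∈ B0 → same block
Bisimilar ⇒ trace-equivalent.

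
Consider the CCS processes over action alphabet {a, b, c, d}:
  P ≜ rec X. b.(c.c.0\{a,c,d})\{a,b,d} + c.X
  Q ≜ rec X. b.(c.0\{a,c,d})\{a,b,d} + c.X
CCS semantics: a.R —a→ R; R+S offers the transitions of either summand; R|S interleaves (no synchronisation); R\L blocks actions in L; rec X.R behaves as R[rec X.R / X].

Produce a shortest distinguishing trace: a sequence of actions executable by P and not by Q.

bcc

LTS(P): 4 reachable states
  p0 = rec X. b.(c.c.0\{a,c,d})\{a,b,d} + c.X :: =b=> p1, =c=> p0
  p1 = (c.c.0\{a,c,d})\{a,b,d} :: =c=> p2
  p2 = (c.0\{a,c,d})\{a,b,d} :: =c=> p3
  p3 = 0\{a,c,d}\{a,b,d} :: deadlocked
LTS(Q): 3 reachable states
  q0 = rec X. b.(c.0\{a,c,d})\{a,b,d} + c.X :: =b=> q1, =c=> q0
  q1 = (c.0\{a,c,d})\{a,b,d} :: =c=> q2
  q2 = 0\{a,c,d}\{a,b,d} :: deadlocked
Trace ⟨bcc⟩ through P, begin at {p0}:
  step 1 (b): {p1}
  step 2 (c): {p2}
  step 3 (c): {p3}
  — P admits the full trace.
Trace ⟨bcc⟩ through Q, begin at {q0}:
  step 1 (b): {q1}
  step 2 (c): {q2}
  step 3 (c): ∅  — Q cannot continue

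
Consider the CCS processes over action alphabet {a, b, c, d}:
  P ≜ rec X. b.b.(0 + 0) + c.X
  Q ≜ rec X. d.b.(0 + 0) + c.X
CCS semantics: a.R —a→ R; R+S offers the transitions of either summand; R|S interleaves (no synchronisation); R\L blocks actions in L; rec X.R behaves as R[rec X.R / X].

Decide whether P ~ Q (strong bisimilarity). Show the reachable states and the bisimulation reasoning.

not bisimilar

LTS(P): 3 reachable states
  p0 = rec X. b.b.(0 + 0) + c.X has moves -b-> p1, -c-> p0
  p1 = b.(0 + 0) has moves -b-> p2
  p2 = 0 + 0 has moves (no moves)
LTS(Q): 3 reachable states
  q0 = rec X. d.b.(0 + 0) + c.X has moves -c-> q0, -d-> q1
  q1 = b.(0 + 0) has moves -b-> q2
  q2 = 0 + 0 has moves (no moves)
Coarsest stable partition (strong bisimilarity classes):
  B0 = {p0}
  B1 = {p1, q1}
  B2 = {p2, q2}
  B3 = {q0}
p0 ∈ B0, q0 ∈ B3 → different blocks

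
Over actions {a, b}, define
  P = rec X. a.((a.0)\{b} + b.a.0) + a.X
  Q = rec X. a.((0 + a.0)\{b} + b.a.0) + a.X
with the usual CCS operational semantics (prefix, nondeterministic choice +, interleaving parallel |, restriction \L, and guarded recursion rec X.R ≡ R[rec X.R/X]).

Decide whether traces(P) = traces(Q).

P's transition system — 5 states:
  m0 = rec X. a.((a.0)\{b} + b.a.0) + a.X | =a=> m0, =a=> m1
  m1 = (a.0)\{b} + b.a.0 | =a=> m2, =b=> m3
  m2 = 0\{b} | ∅
  m3 = a.0 | =a=> m4
  m4 = 0 | ∅
Q's transition system — 5 states:
  n0 = rec X. a.((0 + a.0)\{b} + b.a.0) + a.X | =a=> n0, =a=> n1
  n1 = (0 + a.0)\{b} + b.a.0 | =a=> n2, =b=> n3
  n2 = 0\{b} | ∅
  n3 = a.0 | =a=> n4
  n4 = 0 | ∅
Coarsest stable partition (strong bisimilarity classes):
  B0 = {m0, n0}
  B1 = {m1, n1}
  B2 = {m3, n3}
  B3 = {m2, m4, n2, n4}
m0 ∈ B0, n0 ∈ B0 → same block
Bisimilar ⇒ trace-equivalent.

trace-equivalent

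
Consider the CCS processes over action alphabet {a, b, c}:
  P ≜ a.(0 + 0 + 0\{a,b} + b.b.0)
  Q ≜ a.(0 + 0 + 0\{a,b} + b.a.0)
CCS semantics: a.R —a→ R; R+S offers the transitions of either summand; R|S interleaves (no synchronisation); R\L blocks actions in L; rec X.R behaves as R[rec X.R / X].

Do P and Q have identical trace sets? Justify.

Reachable graph of P (4 states):
  p0 = a.(0 + 0 + 0\{a,b} + b.b.0) → --a--▸ p1
  p1 = 0 + 0 + 0\{a,b} + b.b.0 → --b--▸ p2
  p2 = b.0 → --b--▸ p3
  p3 = 0 → ∅
Reachable graph of Q (4 states):
  q0 = a.(0 + 0 + 0\{a,b} + b.a.0) → --a--▸ q1
  q1 = 0 + 0 + 0\{a,b} + b.a.0 → --b--▸ q2
  q2 = a.0 → --a--▸ q3
  q3 = 0 → ∅
Run σ = ⟨abb⟩ on P: start {p0}
  after a @ step 1: {p1}
  after b @ step 2: {p2}
  after b @ step 3: {p3}
  — P admits the full trace.
Run σ = ⟨abb⟩ on Q: start {q0}
  after a @ step 1: {q1}
  after b @ step 2: {q2}
  after b @ step 3: ∅  — Q cannot continue

trace-distinct — witness ⟨abb⟩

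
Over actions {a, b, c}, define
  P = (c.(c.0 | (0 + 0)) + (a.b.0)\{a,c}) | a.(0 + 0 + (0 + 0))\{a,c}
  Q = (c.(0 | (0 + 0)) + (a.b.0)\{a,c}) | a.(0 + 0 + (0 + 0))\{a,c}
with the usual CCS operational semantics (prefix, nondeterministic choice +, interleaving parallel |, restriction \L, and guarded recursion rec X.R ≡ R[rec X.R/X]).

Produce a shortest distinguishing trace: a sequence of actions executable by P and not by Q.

cc

Reachable graph of P (6 states):
  s0 = (c.(c.0 | (0 + 0)) + (a.b.0)\{a,c}) | a.(0 + 0 + (0 + 0))\{a,c} has moves --a--▸ s1, --c--▸ s2
  s1 = (c.(c.0 | (0 + 0)) + (a.b.0)\{a,c}) | (0 + 0 + (0 + 0))\{a,c} has moves --c--▸ s3
  s2 = c.0 | (0 + 0) | a.(0 + 0 + (0 + 0))\{a,c} has moves --a--▸ s3, --c--▸ s4
  s3 = c.0 | (0 + 0) | (0 + 0 + (0 + 0))\{a,c} has moves --c--▸ s5
  s4 = 0 | (0 + 0) | a.(0 + 0 + (0 + 0))\{a,c} has moves --a--▸ s5
  s5 = 0 | (0 + 0) | (0 + 0 + (0 + 0))\{a,c} has moves ·
Reachable graph of Q (4 states):
  t0 = (c.(0 | (0 + 0)) + (a.b.0)\{a,c}) | a.(0 + 0 + (0 + 0))\{a,c} has moves --a--▸ t1, --c--▸ t2
  t1 = (c.(0 | (0 + 0)) + (a.b.0)\{a,c}) | (0 + 0 + (0 + 0))\{a,c} has moves --c--▸ t3
  t2 = 0 | (0 + 0) | a.(0 + 0 + (0 + 0))\{a,c} has moves --a--▸ t3
  t3 = 0 | (0 + 0) | (0 + 0 + (0 + 0))\{a,c} has moves ·
Executing cc from P (initial set {s0}):
  after c @ step 1: {s2}
  after c @ step 2: {s4}
  ✓ P
Executing cc from Q (initial set {t0}):
  after c @ step 1: {t2}
  after c @ step 2: ∅ (Q stuck)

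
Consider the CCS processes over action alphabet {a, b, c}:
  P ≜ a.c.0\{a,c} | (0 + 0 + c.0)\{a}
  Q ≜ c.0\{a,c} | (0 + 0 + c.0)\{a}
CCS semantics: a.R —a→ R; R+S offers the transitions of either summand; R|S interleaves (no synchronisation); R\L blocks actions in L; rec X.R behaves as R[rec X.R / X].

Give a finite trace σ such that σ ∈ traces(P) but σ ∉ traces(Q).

LTS(P): 6 reachable states
  u0 = a.c.0\{a,c} | (0 + 0 + c.0)\{a} :: --a--▸ u1, --c--▸ u2
  u1 = c.0\{a,c} | (0 + 0 + c.0)\{a} :: --c--▸ u3, --c--▸ u4
  u2 = a.c.0\{a,c} | 0\{a} :: --a--▸ u4
  u3 = 0\{a,c} | (0 + 0 + c.0)\{a} :: --c--▸ u5
  u4 = c.0\{a,c} | 0\{a} :: --c--▸ u5
  u5 = 0\{a,c} | 0\{a} :: (no moves)
LTS(Q): 4 reachable states
  v0 = c.0\{a,c} | (0 + 0 + c.0)\{a} :: --c--▸ v1, --c--▸ v2
  v1 = 0\{a,c} | (0 + 0 + c.0)\{a} :: --c--▸ v3
  v2 = c.0\{a,c} | 0\{a} :: --c--▸ v3
  v3 = 0\{a,c} | 0\{a} :: (no moves)
Executing a from P (initial set {u0}):
  [1] a ⇒ {u1}
  P completes σ.
Executing a from Q (initial set {v0}):
  [1] a ⇒ ∅  — Q cannot continue

a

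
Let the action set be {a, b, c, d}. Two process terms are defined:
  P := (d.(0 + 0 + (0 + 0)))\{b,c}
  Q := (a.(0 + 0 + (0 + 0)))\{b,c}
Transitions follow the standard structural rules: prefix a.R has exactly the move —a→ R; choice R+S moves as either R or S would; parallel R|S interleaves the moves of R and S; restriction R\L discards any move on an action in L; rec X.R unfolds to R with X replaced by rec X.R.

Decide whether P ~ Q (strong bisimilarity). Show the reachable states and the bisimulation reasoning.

NO

Reachable graph of P (2 states):
  m0 = (d.(0 + 0 + (0 + 0)))\{b,c} ⊢ —d→ m1
  m1 = (0 + 0 + (0 + 0))\{b,c} ⊢ stopped
Reachable graph of Q (2 states):
  n0 = (a.(0 + 0 + (0 + 0)))\{b,c} ⊢ —a→ n1
  n1 = (0 + 0 + (0 + 0))\{b,c} ⊢ stopped
Bisimilarity quotient blocks:
  B0 = {m0}
  B1 = {m1, n1}
  B2 = {n0}
m0 ∈ B0, n0 ∈ B2 → different blocks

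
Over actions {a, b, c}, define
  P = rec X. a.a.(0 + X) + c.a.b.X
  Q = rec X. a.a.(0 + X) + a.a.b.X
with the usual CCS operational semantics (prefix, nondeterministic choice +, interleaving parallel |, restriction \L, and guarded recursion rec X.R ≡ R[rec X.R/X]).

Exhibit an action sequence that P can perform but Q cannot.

c

LTS(P): 5 reachable states
  p0 = rec X. a.a.(0 + X) + c.a.b.X ⊢ --a--▸ p1, --c--▸ p2
  p1 = a.(0 + (rec X. a.a.(0 + X) + c.a.b.X)) ⊢ --a--▸ p3
  p2 = a.b.(rec X. a.a.(0 + X) + c.a.b.X) ⊢ --a--▸ p4
  p3 = 0 + (rec X. a.a.(0 + X) + c.a.b.X) ⊢ --a--▸ p1, --c--▸ p2
  p4 = b.(rec X. a.a.(0 + X) + c.a.b.X) ⊢ --b--▸ p0
LTS(Q): 5 reachable states
  q0 = rec X. a.a.(0 + X) + a.a.b.X ⊢ --a--▸ q1, --a--▸ q2
  q1 = a.(0 + (rec X. a.a.(0 + X) + a.a.b.X)) ⊢ --a--▸ q3
  q2 = a.b.(rec X. a.a.(0 + X) + a.a.b.X) ⊢ --a--▸ q4
  q3 = 0 + (rec X. a.a.(0 + X) + a.a.b.X) ⊢ --a--▸ q1, --a--▸ q2
  q4 = b.(rec X. a.a.(0 + X) + a.a.b.X) ⊢ --b--▸ q0
Run σ = ⟨c⟩ on P: start {p0}
  step 1 (c): {p2}
  — P admits the full trace.
Run σ = ⟨c⟩ on Q: start {q0}
  step 1 (c): ∅  — Q cannot continue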